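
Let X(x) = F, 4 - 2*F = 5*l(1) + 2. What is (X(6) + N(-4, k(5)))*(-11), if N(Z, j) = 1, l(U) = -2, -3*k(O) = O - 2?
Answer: -77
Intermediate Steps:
k(O) = 2/3 - O/3 (k(O) = -(O - 2)/3 = -(-2 + O)/3 = 2/3 - O/3)
F = 6 (F = 2 - (5*(-2) + 2)/2 = 2 - (-10 + 2)/2 = 2 - 1/2*(-8) = 2 + 4 = 6)
X(x) = 6
(X(6) + N(-4, k(5)))*(-11) = (6 + 1)*(-11) = 7*(-11) = -77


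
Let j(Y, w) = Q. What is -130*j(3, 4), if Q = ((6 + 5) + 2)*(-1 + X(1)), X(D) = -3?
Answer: 6760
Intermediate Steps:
Q = -52 (Q = ((6 + 5) + 2)*(-1 - 3) = (11 + 2)*(-4) = 13*(-4) = -52)
j(Y, w) = -52
-130*j(3, 4) = -130*(-52) = -1*(-6760) = 6760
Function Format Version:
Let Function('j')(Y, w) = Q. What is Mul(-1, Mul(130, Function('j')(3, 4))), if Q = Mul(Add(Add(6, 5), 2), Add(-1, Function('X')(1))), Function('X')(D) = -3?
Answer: 6760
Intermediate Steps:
Q = -52 (Q = Mul(Add(Add(6, 5), 2), Add(-1, -3)) = Mul(Add(11, 2), -4) = Mul(13, -4) = -52)
Function('j')(Y, w) = -52
Mul(-1, Mul(130, Function('j')(3, 4))) = Mul(-1, Mul(130, -52)) = Mul(-1, -6760) = 6760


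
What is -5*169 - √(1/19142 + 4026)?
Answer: -845 - √1475191495406/19142 ≈ -908.45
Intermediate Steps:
-5*169 - √(1/19142 + 4026) = -845 - √(1/19142 + 4026) = -845 - √(77065693/19142) = -845 - √1475191495406/19142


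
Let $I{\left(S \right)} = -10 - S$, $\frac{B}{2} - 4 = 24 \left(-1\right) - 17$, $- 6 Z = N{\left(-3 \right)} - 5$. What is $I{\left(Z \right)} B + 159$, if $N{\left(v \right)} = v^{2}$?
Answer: $\frac{2549}{3} \approx 849.67$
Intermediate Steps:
$Z = - \frac{2}{3}$ ($Z = - \frac{\left(-3\right)^{2} - 5}{6} = - \frac{9 - 5}{6} = \left(- \frac{1}{6}\right) 4 = - \frac{2}{3} \approx -0.66667$)
$B = -74$ ($B = 8 + 2 \left(24 \left(-1\right) - 17\right) = 8 + 2 \left(-24 - 17\right) = 8 + 2 \left(-41\right) = 8 - 82 = -74$)
$I{\left(Z \right)} B + 159 = \left(-10 - - \frac{2}{3}\right) \left(-74\right) + 159 = \left(-10 + \frac{2}{3}\right) \left(-74\right) + 159 = \left(- \frac{28}{3}\right) \left(-74\right) + 159 = \frac{2072}{3} + 159 = \frac{2549}{3}$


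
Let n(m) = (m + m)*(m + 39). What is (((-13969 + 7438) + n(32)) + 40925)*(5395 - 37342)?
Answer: -1243952286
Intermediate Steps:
n(m) = 2*m*(39 + m) (n(m) = (2*m)*(39 + m) = 2*m*(39 + m))
(((-13969 + 7438) + n(32)) + 40925)*(5395 - 37342) = (((-13969 + 7438) + 2*32*(39 + 32)) + 40925)*(5395 - 37342) = ((-6531 + 2*32*71) + 40925)*(-31947) = ((-6531 + 4544) + 40925)*(-31947) = (-1987 + 40925)*(-31947) = 38938*(-31947) = -1243952286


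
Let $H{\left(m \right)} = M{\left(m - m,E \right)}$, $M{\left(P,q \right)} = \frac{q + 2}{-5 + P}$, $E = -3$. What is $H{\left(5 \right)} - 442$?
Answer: $- \frac{2209}{5} \approx -441.8$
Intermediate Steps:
$M{\left(P,q \right)} = \frac{2 + q}{-5 + P}$
$H{\left(m \right)} = \frac{1}{5}$ ($H{\left(m \right)} = \frac{2 - 3}{-5 + \left(m - m\right)} = \frac{1}{-5 + 0} \left(-1\right) = \frac{1}{-5} \left(-1\right) = \left(- \frac{1}{5}\right) \left(-1\right) = \frac{1}{5}$)
$H{\left(5 \right)} - 442 = \frac{1}{5} - 442 = - \frac{2209}{5}$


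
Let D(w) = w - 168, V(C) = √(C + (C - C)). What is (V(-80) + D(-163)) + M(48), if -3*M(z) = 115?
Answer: -1108/3 + 4*I*√5 ≈ -369.33 + 8.9443*I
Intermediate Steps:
M(z) = -115/3 (M(z) = -⅓*115 = -115/3)
V(C) = √C (V(C) = √(C + 0) = √C)
D(w) = -168 + w
(V(-80) + D(-163)) + M(48) = (√(-80) + (-168 - 163)) - 115/3 = (4*I*√5 - 331) - 115/3 = (-331 + 4*I*√5) - 115/3 = -1108/3 + 4*I*√5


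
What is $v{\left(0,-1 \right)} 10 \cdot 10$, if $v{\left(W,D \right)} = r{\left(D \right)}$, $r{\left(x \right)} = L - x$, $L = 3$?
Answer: $400$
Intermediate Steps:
$r{\left(x \right)} = 3 - x$
$v{\left(W,D \right)} = 3 - D$
$v{\left(0,-1 \right)} 10 \cdot 10 = \left(3 - -1\right) 10 \cdot 10 = \left(3 + 1\right) 10 \cdot 10 = 4 \cdot 10 \cdot 10 = 40 \cdot 10 = 400$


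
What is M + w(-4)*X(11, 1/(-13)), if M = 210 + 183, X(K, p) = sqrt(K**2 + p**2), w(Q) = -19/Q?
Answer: 393 + 95*sqrt(818)/52 ≈ 445.25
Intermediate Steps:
M = 393
M + w(-4)*X(11, 1/(-13)) = 393 + (-19/(-4))*sqrt(11**2 + (1/(-13))**2) = 393 + (-19*(-1/4))*sqrt(121 + (-1/13)**2) = 393 + 19*sqrt(121 + 1/169)/4 = 393 + 19*sqrt(20450/169)/4 = 393 + 19*(5*sqrt(818)/13)/4 = 393 + 95*sqrt(818)/52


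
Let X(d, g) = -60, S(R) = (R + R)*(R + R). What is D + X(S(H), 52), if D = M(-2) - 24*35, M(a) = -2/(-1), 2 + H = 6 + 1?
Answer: -898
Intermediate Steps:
H = 5 (H = -2 + (6 + 1) = -2 + 7 = 5)
M(a) = 2 (M(a) = -2*(-1) = 2)
S(R) = 4*R**2 (S(R) = (2*R)*(2*R) = 4*R**2)
D = -838 (D = 2 - 24*35 = 2 - 840 = -838)
D + X(S(H), 52) = -838 - 60 = -898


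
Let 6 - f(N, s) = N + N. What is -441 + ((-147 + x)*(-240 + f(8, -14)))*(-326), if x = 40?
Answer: -8720941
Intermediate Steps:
f(N, s) = 6 - 2*N (f(N, s) = 6 - (N + N) = 6 - 2*N)
-441 + ((-147 + x)*(-240 + f(8, -14)))*(-326) = -441 + ((-147 + 40)*(-240 + (6 - 2*8)))*(-326) = -441 - 107*(-240 + (6 - 16))*(-326) = -441 - 107*(-240 - 10)*(-326) = -441 - 107*(-250)*(-326) = -441 + 26750*(-326) = -441 - 8720500 = -8720941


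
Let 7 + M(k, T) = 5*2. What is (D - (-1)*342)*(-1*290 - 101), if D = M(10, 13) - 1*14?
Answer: -129421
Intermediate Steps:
M(k, T) = 3 (M(k, T) = -7 + 5*2 = -7 + 10 = 3)
D = -11 (D = 3 - 1*14 = 3 - 14 = -11)
(D - (-1)*342)*(-1*290 - 101) = (-11 - (-1)*342)*(-1*290 - 101) = (-11 - 1*(-342))*(-290 - 101) = (-11 + 342)*(-391) = 331*(-391) = -129421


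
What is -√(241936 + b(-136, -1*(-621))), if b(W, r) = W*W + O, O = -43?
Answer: -17*√901 ≈ -510.28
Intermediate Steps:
b(W, r) = -43 + W² (b(W, r) = W*W - 43 = W² - 43 = -43 + W²)
-√(241936 + b(-136, -1*(-621))) = -√(241936 + (-43 + (-136)²)) = -√(241936 + (-43 + 18496)) = -√(241936 + 18453) = -√260389 = -17*√901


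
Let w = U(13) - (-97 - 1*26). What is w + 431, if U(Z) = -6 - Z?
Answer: 535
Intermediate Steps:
w = 104 (w = (-6 - 1*13) - (-97 - 1*26) = (-6 - 13) - (-97 - 26) = -19 - 1*(-123) = -19 + 123 = 104)
w + 431 = 104 + 431 = 535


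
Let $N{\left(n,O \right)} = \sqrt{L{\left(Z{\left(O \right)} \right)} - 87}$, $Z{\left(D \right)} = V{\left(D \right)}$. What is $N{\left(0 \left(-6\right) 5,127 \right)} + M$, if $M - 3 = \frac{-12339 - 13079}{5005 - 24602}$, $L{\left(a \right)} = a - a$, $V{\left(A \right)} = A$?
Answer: $\frac{84209}{19597} + i \sqrt{87} \approx 4.297 + 9.3274 i$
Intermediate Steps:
$Z{\left(D \right)} = D$
$L{\left(a \right)} = 0$
$M = \frac{84209}{19597}$ ($M = 3 + \frac{-12339 - 13079}{5005 - 24602} = 3 - \frac{25418}{-19597} = 3 - - \frac{25418}{19597} = 3 + \frac{25418}{19597} = \frac{84209}{19597} \approx 4.297$)
$N{\left(n,O \right)} = i \sqrt{87}$ ($N{\left(n,O \right)} = \sqrt{0 - 87} = \sqrt{-87} = i \sqrt{87}$)
$N{\left(0 \left(-6\right) 5,127 \right)} + M = i \sqrt{87} + \frac{84209}{19597} = \frac{84209}{19597} + i \sqrt{87}$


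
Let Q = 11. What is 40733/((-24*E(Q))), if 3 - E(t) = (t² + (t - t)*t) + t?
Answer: 40733/3096 ≈ 13.157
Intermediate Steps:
E(t) = 3 - t - t² (E(t) = 3 - ((t² + (t - t)*t) + t) = 3 - ((t² + 0*t) + t) = 3 - ((t² + 0) + t) = 3 - (t² + t) = 3 - (t + t²) = 3 + (-t - t²) = 3 - t - t²)
40733/((-24*E(Q))) = 40733/((-24*(3 - 1*11 - 1*11²))) = 40733/((-24*(3 - 11 - 1*121))) = 40733/((-24*(3 - 11 - 121))) = 40733/((-24*(-129))) = 40733/3096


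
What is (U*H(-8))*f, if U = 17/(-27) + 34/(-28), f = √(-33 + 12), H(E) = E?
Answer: 2788*I*√21/189 ≈ 67.599*I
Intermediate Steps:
f = I*√21 (f = √(-21) = I*√21 ≈ 4.5826*I)
U = -697/378 (U = 17*(-1/27) + 34*(-1/28) = -17/27 - 17/14 = -697/378 ≈ -1.8439)
(U*H(-8))*f = (-697/378*(-8))*(I*√21) = 2788*(I*√21)/189 = 2788*I*√21/189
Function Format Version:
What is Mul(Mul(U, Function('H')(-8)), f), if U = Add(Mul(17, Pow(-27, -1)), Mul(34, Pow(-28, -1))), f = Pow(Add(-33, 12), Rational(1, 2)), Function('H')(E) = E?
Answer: Mul(Rational(2788, 189), I, Pow(21, Rational(1, 2))) ≈ Mul(67.599, I)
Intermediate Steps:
f = Mul(I, Pow(21, Rational(1, 2))) (f = Pow(-21, Rational(1, 2)) = Mul(I, Pow(21, Rational(1, 2))) ≈ Mul(4.5826, I))
U = Rational(-697, 378) (U = Add(Mul(17, Rational(-1, 27)), Mul(34, Rational(-1, 28))) = Add(Rational(-17, 27), Rational(-17, 14)) = Rational(-697, 378) ≈ -1.8439)
Mul(Mul(U, Function('H')(-8)), f) = Mul(Mul(Rational(-697, 378), -8), Mul(I, Pow(21, Rational(1, 2)))) = Mul(Rational(2788, 189), Mul(I, Pow(21, Rational(1, 2)))) = Mul(Rational(2788, 189), I, Pow(21, Rational(1, 2)))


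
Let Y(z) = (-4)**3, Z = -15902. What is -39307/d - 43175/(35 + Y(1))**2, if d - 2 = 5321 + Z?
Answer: -423691138/8896939 ≈ -47.622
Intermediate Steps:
Y(z) = -64
d = -10579 (d = 2 + (5321 - 15902) = 2 - 10581 = -10579)
-39307/d - 43175/(35 + Y(1))**2 = -39307/(-10579) - 43175/(35 - 64)**2 = -39307*(-1/10579) - 43175/((-29)**2) = 39307/10579 - 43175/841 = -423691138/8896939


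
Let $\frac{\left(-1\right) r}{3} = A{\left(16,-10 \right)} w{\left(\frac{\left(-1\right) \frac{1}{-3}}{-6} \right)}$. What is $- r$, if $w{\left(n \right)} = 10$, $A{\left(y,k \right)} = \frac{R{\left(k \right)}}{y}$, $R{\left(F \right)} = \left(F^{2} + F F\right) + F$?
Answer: $\frac{1425}{4} \approx 356.25$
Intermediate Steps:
$R{\left(F \right)} = F + 2 F^{2}$ ($R{\left(F \right)} = \left(F^{2} + F^{2}\right) + F = 2 F^{2} + F = F + 2 F^{2}$)
$A{\left(y,k \right)} = \frac{k \left(1 + 2 k\right)}{y}$
$r = - \frac{1425}{4}$ ($r = - 3 - \frac{10 \left(1 + 2 \left(-10\right)\right)}{16} \cdot 10 = - 3 \left(-10\right) \frac{1}{16} \left(1 - 20\right) 10 = - 3 \left(-10\right) \frac{1}{16} \left(-19\right) 10 = - 3 \cdot \frac{95}{8} \cdot 10 = \left(-3\right) \frac{475}{4} = - \frac{1425}{4} \approx -356.25$)
$- r = \left(-1\right) \left(- \frac{1425}{4}\right) = \frac{1425}{4}$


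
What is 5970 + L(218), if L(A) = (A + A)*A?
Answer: 101018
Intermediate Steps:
L(A) = 2*A² (L(A) = (2*A)*A = 2*A²)
5970 + L(218) = 5970 + 2*218² = 5970 + 2*47524 = 5970 + 95048 = 101018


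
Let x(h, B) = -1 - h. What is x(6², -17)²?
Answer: 1369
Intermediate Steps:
x(6², -17)² = (-1 - 1*6²)² = (-1 - 1*36)² = (-1 - 36)² = (-37)² = 1369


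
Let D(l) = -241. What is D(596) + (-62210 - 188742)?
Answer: -251193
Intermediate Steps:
D(596) + (-62210 - 188742) = -241 + (-62210 - 188742) = -241 - 250952 = -251193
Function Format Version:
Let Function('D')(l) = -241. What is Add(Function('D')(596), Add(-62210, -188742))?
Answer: -251193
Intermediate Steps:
Add(Function('D')(596), Add(-62210, -188742)) = Add(-241, Add(-62210, -188742)) = Add(-241, -250952) = -251193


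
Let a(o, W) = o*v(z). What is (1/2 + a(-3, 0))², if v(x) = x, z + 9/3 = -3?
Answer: 1369/4 ≈ 342.25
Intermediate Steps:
z = -6 (z = -3 - 3 = -6)
a(o, W) = -6*o (a(o, W) = o*(-6) = -6*o)
(1/2 + a(-3, 0))² = (1/2 - 6*(-3))² = (½ + 18)² = (37/2)² = 1369/4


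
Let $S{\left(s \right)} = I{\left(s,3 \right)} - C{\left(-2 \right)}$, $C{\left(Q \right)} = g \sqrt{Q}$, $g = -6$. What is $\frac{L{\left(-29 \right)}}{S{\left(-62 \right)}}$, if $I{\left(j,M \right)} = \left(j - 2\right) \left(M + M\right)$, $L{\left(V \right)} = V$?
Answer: $\frac{464}{6147} + \frac{29 i \sqrt{2}}{24588} \approx 0.075484 + 0.001668 i$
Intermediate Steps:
$I{\left(j,M \right)} = 2 M \left(-2 + j\right)$ ($I{\left(j,M \right)} = \left(-2 + j\right) 2 M = 2 M \left(-2 + j\right)$)
$C{\left(Q \right)} = - 6 \sqrt{Q}$
$S{\left(s \right)} = -12 + 6 s + 6 i \sqrt{2}$ ($S{\left(s \right)} = 2 \cdot 3 \left(-2 + s\right) - - 6 \sqrt{-2} = \left(-12 + 6 s\right) - - 6 i \sqrt{2} = \left(-12 + 6 s\right) + 6 i \sqrt{2} = -12 + 6 s + 6 i \sqrt{2}$)
$\frac{L{\left(-29 \right)}}{S{\left(-62 \right)}} = - \frac{29}{-12 + 6 \left(-62\right) + 6 i \sqrt{2}} = - \frac{29}{-12 - 372 + 6 i \sqrt{2}} = - \frac{29}{-384 + 6 i \sqrt{2}}$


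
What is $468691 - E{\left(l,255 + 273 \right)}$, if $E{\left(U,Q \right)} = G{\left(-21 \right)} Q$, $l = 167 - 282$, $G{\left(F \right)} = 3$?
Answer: $467107$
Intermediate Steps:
$l = -115$ ($l = 167 - 282 = -115$)
$E{\left(U,Q \right)} = 3 Q$
$468691 - E{\left(l,255 + 273 \right)} = 468691 - 3 \left(255 + 273\right) = 468691 - 3 \cdot 528 = 468691 - 1584 = 467107$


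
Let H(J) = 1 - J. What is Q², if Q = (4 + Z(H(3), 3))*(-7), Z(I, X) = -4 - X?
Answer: 441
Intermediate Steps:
Q = 21 (Q = (4 + (-4 - 1*3))*(-7) = (4 + (-4 - 3))*(-7) = (4 - 7)*(-7) = -3*(-7) = 21)
Q² = 21² = 441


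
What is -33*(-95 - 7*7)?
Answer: 4752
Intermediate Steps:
-33*(-95 - 7*7) = -33*(-95 - 49) = -33*(-144) = 4752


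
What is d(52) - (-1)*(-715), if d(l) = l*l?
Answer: 1989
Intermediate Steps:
d(l) = l²
d(52) - (-1)*(-715) = 52² - (-1)*(-715) = 2704 - 1*715 = 2704 - 715 = 1989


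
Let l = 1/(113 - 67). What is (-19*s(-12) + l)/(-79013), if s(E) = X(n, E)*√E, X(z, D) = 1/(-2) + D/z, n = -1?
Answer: -1/3634598 + 437*I*√3/79013 ≈ -2.7513e-7 + 0.0095795*I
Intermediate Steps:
l = 1/46 ≈ 0.021739
X(z, D) = -½ + D/z (X(z, D) = 1*(-½) + D/z = -½ + D/z)
s(E) = √E*(-½ - E) (s(E) = ((E - ½*(-1))/(-1))*√E = (-(E + ½))*√E = (-(½ + E))*√E = (-½ - E)*√E = √E*(-½ - E))
(-19*s(-12) + l)/(-79013) = (-19*√(-12)*(-½ - 1*(-12)) + 1/46)/(-79013) = (-19*2*I*√3*(-½ + 12) + 1/46)*(-1/79013) = (-19*2*I*√3*23/2 + 1/46)*(-1/79013) = (-437*I*√3 + 1/46)*(-1/79013) = (1/46 - 437*I*√3)*(-1/79013) = -1/3634598 + 437*I*√3/79013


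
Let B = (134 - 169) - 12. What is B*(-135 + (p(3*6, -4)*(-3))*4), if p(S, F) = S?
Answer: 16497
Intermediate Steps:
B = -47 (B = -35 - 12 = -47)
B*(-135 + (p(3*6, -4)*(-3))*4) = -47*(-135 + ((3*6)*(-3))*4) = -47*(-135 + (18*(-3))*4) = -47*(-135 - 54*4) = -47*(-135 - 216) = -47*(-351) = 16497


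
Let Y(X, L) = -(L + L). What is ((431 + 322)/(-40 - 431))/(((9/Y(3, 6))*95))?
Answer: 1004/44745 ≈ 0.022438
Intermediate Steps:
Y(X, L) = -2*L
((431 + 322)/(-40 - 431))/(((9/Y(3, 6))*95)) = ((431 + 322)/(-40 - 431))/(((9/((-2*6)))*95)) = (753/(-471))/(((9/(-12))*95)) = (753*(-1/471))/(((9*(-1/12))*95)) = -251/(157*((-¾*95))) = -251/(157*(-285/4)) = -251/157*(-4/285) = 1004/44745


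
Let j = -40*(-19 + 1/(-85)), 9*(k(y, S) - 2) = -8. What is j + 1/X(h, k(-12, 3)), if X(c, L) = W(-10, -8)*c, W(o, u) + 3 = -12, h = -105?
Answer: 20361617/26775 ≈ 760.47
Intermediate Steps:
W(o, u) = -15 (W(o, u) = -3 - 12 = -15)
k(y, S) = 10/9 (k(y, S) = 2 + (⅑)*(-8) = 2 - 8/9 = 10/9)
X(c, L) = -15*c
j = 12928/17 (j = -40*(-19 - 1/85) = -40*(-1616/85) = 12928/17 ≈ 760.47)
j + 1/X(h, k(-12, 3)) = 12928/17 + 1/(-15*(-105)) = 12928/17 + 1/1575 = 20361617/26775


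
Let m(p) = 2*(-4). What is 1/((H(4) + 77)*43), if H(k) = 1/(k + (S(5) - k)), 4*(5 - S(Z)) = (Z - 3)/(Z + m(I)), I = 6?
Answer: 31/102899 ≈ 0.00030127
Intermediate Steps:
m(p) = -8
S(Z) = 5 - (-3 + Z)/(4*(-8 + Z)) (S(Z) = 5 - (Z - 3)/(4*(Z - 8)) = 5 - (-3 + Z)/(4*(-8 + Z)))
H(k) = 6/31 (H(k) = 1/(k + ((-157 + 19*5)/(4*(-8 + 5)) - k)) = 1/(k + ((1/4)*(-157 + 95)/(-3) - k)) = 1/(k + ((1/4)*(-1/3)*(-62) - k)) = 1/(k + (31/6 - k)) = 1/(31/6) = 6/31)
1/((H(4) + 77)*43) = 1/((6/31 + 77)*43) = 1/((2393/31)*43) = 1/(102899/31) = 31/102899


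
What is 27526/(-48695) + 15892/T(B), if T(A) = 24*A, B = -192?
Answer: -225175187/56096640 ≈ -4.0141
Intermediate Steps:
27526/(-48695) + 15892/T(B) = 27526/(-48695) + 15892/((24*(-192))) = 27526*(-1/48695) + 15892/(-4608) = -27526/48695 + 15892*(-1/4608) = -27526/48695 - 3973/1152 = -225175187/56096640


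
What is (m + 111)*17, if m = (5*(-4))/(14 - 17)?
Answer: 6001/3 ≈ 2000.3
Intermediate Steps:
m = 20/3 (m = -20/(-3) = -⅓*(-20) = 20/3 ≈ 6.6667)
(m + 111)*17 = (20/3 + 111)*17 = (353/3)*17 = 6001/3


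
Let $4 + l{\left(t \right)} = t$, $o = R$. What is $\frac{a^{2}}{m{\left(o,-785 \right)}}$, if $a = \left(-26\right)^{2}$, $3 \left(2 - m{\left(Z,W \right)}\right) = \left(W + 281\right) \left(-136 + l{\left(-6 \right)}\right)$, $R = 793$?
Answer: $- \frac{228488}{12263} \approx -18.632$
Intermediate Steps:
$o = 793$
$l{\left(t \right)} = -4 + t$
$m{\left(Z,W \right)} = \frac{41032}{3} + \frac{146 W}{3}$ ($m{\left(Z,W \right)} = 2 - \frac{\left(W + 281\right) \left(-136 - 10\right)}{3} = 2 - \frac{\left(281 + W\right) \left(-136 - 10\right)}{3} = 2 - \frac{\left(281 + W\right) \left(-146\right)}{3} = 2 - \frac{-41026 - 146 W}{3} = 2 + \left(\frac{41026}{3} + \frac{146 W}{3}\right) = \frac{41032}{3} + \frac{146 W}{3}$)
$a = 676$
$\frac{a^{2}}{m{\left(o,-785 \right)}} = \frac{676^{2}}{\frac{41032}{3} + \frac{146}{3} \left(-785\right)} = \frac{456976}{\frac{41032}{3} - \frac{114610}{3}} = \frac{456976}{-24526} = 456976 \left(- \frac{1}{24526}\right) = - \frac{228488}{12263}$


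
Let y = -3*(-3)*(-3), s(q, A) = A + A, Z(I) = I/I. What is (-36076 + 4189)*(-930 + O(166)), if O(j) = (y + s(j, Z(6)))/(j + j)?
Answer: 9846227295/332 ≈ 2.9657e+7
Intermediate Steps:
Z(I) = 1
s(q, A) = 2*A
y = -27 (y = 9*(-3) = -27)
O(j) = -25/(2*j) (O(j) = (-27 + 2*1)/(j + j) = (-27 + 2)/((2*j)) = -25/(2*j))
(-36076 + 4189)*(-930 + O(166)) = (-36076 + 4189)*(-930 - 25/2/166) = -31887*(-930 - 25/2*1/166) = -31887*(-930 - 25/332) = -31887*(-308785/332) = 9846227295/332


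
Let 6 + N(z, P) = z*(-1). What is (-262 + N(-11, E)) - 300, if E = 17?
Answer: -557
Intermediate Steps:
N(z, P) = -6 - z (N(z, P) = -6 + z*(-1) = -6 - z)
(-262 + N(-11, E)) - 300 = (-262 + (-6 - 1*(-11))) - 300 = (-262 + (-6 + 11)) - 300 = (-262 + 5) - 300 = -257 - 300 = -557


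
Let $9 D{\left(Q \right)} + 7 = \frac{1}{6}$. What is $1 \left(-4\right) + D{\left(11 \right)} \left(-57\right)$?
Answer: $\frac{707}{18} \approx 39.278$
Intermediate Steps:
$D{\left(Q \right)} = - \frac{41}{54}$ ($D{\left(Q \right)} = - \frac{7}{9} + \frac{1}{9 \cdot 6} = - \frac{7}{9} + \frac{1}{9} \cdot \frac{1}{6} = - \frac{7}{9} + \frac{1}{54} = - \frac{41}{54}$)
$1 \left(-4\right) + D{\left(11 \right)} \left(-57\right) = 1 \left(-4\right) - - \frac{779}{18} = -4 + \frac{779}{18} = \frac{707}{18}$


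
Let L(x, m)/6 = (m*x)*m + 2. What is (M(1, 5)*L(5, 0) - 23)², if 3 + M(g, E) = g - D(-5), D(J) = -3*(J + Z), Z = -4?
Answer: 137641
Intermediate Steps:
L(x, m) = 12 + 6*x*m² (L(x, m) = 6*((m*x)*m + 2) = 6*(x*m² + 2) = 6*(2 + x*m²) = 12 + 6*x*m²)
D(J) = 12 - 3*J (D(J) = -3*(J - 4) = -3*(-4 + J) = 12 - 3*J)
M(g, E) = -30 + g (M(g, E) = -3 + (g - (12 - 3*(-5))) = -3 + (g - (12 + 15)) = -3 + (g - 1*27) = -3 + (g - 27) = -3 + (-27 + g) = -30 + g)
(M(1, 5)*L(5, 0) - 23)² = ((-30 + 1)*(12 + 6*5*0²) - 23)² = (-29*(12 + 6*5*0) - 23)² = (-29*(12 + 0) - 23)² = (-29*12 - 23)² = (-348 - 23)² = (-371)² = 137641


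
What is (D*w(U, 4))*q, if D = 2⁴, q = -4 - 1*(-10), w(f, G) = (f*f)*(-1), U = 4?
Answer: -1536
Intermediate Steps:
w(f, G) = -f² (w(f, G) = f²*(-1) = -f²)
q = 6 (q = -4 + 10 = 6)
D = 16
(D*w(U, 4))*q = (16*(-1*4²))*6 = (16*(-1*16))*6 = (16*(-16))*6 = -256*6 = -1536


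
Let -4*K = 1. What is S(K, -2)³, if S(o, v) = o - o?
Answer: 0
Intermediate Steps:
K = -¼ (K = -¼*1 = -¼ ≈ -0.25000)
S(o, v) = 0
S(K, -2)³ = 0³ = 0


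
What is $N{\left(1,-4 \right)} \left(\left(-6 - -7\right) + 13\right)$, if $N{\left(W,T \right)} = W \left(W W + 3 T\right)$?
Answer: $-154$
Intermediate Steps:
$N{\left(W,T \right)} = W \left(W^{2} + 3 T\right)$
$N{\left(1,-4 \right)} \left(\left(-6 - -7\right) + 13\right) = 1 \left(1^{2} + 3 \left(-4\right)\right) \left(\left(-6 - -7\right) + 13\right) = 1 \left(1 - 12\right) \left(\left(-6 + 7\right) + 13\right) = 1 \left(-11\right) \left(1 + 13\right) = \left(-11\right) 14 = -154$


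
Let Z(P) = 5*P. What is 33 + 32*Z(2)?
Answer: 353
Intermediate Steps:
33 + 32*Z(2) = 33 + 32*(5*2) = 33 + 32*10 = 33 + 320 = 353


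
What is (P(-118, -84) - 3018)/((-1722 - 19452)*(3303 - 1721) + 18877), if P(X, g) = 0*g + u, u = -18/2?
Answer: 3027/33478391 ≈ 9.0417e-5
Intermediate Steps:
u = -9 (u = -18/2 = -3*3 = -9)
P(X, g) = -9 (P(X, g) = 0*g - 9 = 0 - 9 = -9)
(P(-118, -84) - 3018)/((-1722 - 19452)*(3303 - 1721) + 18877) = (-9 - 3018)/((-1722 - 19452)*(3303 - 1721) + 18877) = -3027/(-21174*1582 + 18877) = -3027/(-33497268 + 18877) = -3027/(-33478391) = -3027*(-1/33478391) = 3027/33478391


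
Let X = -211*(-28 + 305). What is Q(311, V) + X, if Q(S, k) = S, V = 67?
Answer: -58136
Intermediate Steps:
X = -58447 (X = -211*277 = -58447)
Q(311, V) + X = 311 - 58447 = -58136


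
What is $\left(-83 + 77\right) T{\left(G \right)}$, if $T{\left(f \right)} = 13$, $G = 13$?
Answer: $-78$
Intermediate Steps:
$\left(-83 + 77\right) T{\left(G \right)} = \left(-83 + 77\right) 13 = \left(-6\right) 13 = -78$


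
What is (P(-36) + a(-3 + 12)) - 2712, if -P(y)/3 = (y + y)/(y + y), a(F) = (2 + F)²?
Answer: -2594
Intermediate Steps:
P(y) = -3 (P(y) = -3*(y + y)/(y + y) = -3*2*y/(2*y) = -3*2*y*1/(2*y) = -3*1 = -3)
(P(-36) + a(-3 + 12)) - 2712 = (-3 + (2 + (-3 + 12))²) - 2712 = (-3 + (2 + 9)²) - 2712 = (-3 + 11²) - 2712 = (-3 + 121) - 2712 = 118 - 2712 = -2594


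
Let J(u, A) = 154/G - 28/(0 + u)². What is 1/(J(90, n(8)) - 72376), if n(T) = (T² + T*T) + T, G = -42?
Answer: -2025/146568832 ≈ -1.3816e-5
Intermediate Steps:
n(T) = T + 2*T² (n(T) = (T² + T²) + T = 2*T² + T = T + 2*T²)
J(u, A) = -11/3 - 28/u² (J(u, A) = 154/(-42) - 28/(0 + u)² = 154*(-1/42) - 28/u² = -11/3 - 28/u²)
1/(J(90, n(8)) - 72376) = 1/((-11/3 - 28/90²) - 72376) = 1/((-11/3 - 28*1/8100) - 72376) = 1/((-11/3 - 7/2025) - 72376) = 1/(-7432/2025 - 72376) = 1/(-146568832/2025) = -2025/146568832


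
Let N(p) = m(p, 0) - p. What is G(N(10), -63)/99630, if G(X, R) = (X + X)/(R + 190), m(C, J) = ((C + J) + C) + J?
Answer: 2/1265301 ≈ 1.5807e-6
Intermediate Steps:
m(C, J) = 2*C + 2*J (m(C, J) = (J + 2*C) + J = 2*C + 2*J)
N(p) = p (N(p) = (2*p + 2*0) - p = (2*p + 0) - p = 2*p - p = p)
G(X, R) = 2*X/(190 + R) (G(X, R) = (2*X)/(190 + R) = 2*X/(190 + R))
G(N(10), -63)/99630 = (2*10/(190 - 63))/99630 = (2*10/127)*(1/99630) = (2*10*(1/127))*(1/99630) = (20/127)*(1/99630) = 2/1265301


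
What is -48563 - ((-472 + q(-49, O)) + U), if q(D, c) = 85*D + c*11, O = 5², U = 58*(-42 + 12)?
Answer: -42461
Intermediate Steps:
U = -1740 (U = 58*(-30) = -1740)
O = 25
q(D, c) = 11*c + 85*D (q(D, c) = 85*D + 11*c = 11*c + 85*D)
-48563 - ((-472 + q(-49, O)) + U) = -48563 - ((-472 + (11*25 + 85*(-49))) - 1740) = -48563 - ((-472 + (275 - 4165)) - 1740) = -48563 - ((-472 - 3890) - 1740) = -48563 - (-4362 - 1740) = -48563 - 1*(-6102) = -48563 + 6102 = -42461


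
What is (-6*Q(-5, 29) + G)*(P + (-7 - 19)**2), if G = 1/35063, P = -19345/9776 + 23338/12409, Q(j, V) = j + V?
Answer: -413993122471886457/4253505994192 ≈ -97330.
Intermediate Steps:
Q(j, V) = V + j
P = -11899817/121310384 (P = -19345*1/9776 + 23338*(1/12409) = -19345/9776 + 23338/12409 = -11899817/121310384 ≈ -0.098094)
G = 1/35063 ≈ 2.8520e-5
(-6*Q(-5, 29) + G)*(P + (-7 - 19)**2) = (-6*(29 - 5) + 1/35063)*(-11899817/121310384 + (-7 - 19)**2) = (-6*24 + 1/35063)*(-11899817/121310384 + (-26)**2) = (-144 + 1/35063)*(-11899817/121310384 + 676) = -5049071/35063*81993919767/121310384 = -413993122471886457/4253505994192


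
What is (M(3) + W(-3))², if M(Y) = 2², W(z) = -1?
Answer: 9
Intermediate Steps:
M(Y) = 4
(M(3) + W(-3))² = (4 - 1)² = 3² = 9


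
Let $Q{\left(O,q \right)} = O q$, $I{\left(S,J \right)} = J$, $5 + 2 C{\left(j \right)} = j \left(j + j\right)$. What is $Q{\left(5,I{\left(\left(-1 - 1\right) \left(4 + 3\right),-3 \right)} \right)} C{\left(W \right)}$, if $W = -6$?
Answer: $- \frac{1005}{2} \approx -502.5$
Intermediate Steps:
$C{\left(j \right)} = - \frac{5}{2} + j^{2}$ ($C{\left(j \right)} = - \frac{5}{2} + \frac{j \left(j + j\right)}{2} = - \frac{5}{2} + \frac{j 2 j}{2} = - \frac{5}{2} + \frac{2 j^{2}}{2} = - \frac{5}{2} + j^{2}$)
$Q{\left(5,I{\left(\left(-1 - 1\right) \left(4 + 3\right),-3 \right)} \right)} C{\left(W \right)} = 5 \left(-3\right) \left(- \frac{5}{2} + \left(-6\right)^{2}\right) = - 15 \left(- \frac{5}{2} + 36\right) = \left(-15\right) \frac{67}{2} = - \frac{1005}{2}$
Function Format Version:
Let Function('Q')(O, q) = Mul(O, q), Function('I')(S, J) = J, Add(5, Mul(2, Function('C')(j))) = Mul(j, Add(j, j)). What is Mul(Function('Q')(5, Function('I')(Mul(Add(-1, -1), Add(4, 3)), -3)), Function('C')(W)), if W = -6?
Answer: Rational(-1005, 2) ≈ -502.50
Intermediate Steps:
Function('C')(j) = Add(Rational(-5, 2), Pow(j, 2)) (Function('C')(j) = Add(Rational(-5, 2), Mul(Rational(1, 2), Mul(j, Add(j, j)))) = Add(Rational(-5, 2), Mul(Rational(1, 2), Mul(j, Mul(2, j)))) = Add(Rational(-5, 2), Mul(Rational(1, 2), Mul(2, Pow(j, 2)))) = Add(Rational(-5, 2), Pow(j, 2)))
Mul(Function('Q')(5, Function('I')(Mul(Add(-1, -1), Add(4, 3)), -3)), Function('C')(W)) = Mul(Mul(5, -3), Add(Rational(-5, 2), Pow(-6, 2))) = Mul(-15, Add(Rational(-5, 2), 36)) = Mul(-15, Rational(67, 2)) = Rational(-1005, 2)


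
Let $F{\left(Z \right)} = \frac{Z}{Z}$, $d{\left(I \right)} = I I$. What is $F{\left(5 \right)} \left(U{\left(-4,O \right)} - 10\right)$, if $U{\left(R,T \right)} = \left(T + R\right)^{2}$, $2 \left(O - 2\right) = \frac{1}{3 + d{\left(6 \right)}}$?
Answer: $- \frac{36815}{6084} \approx -6.0511$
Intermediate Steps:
$d{\left(I \right)} = I^{2}$
$O = \frac{157}{78}$ ($O = 2 + \frac{1}{2 \left(3 + 6^{2}\right)} = 2 + \frac{1}{2 \left(3 + 36\right)} = 2 + \frac{1}{2 \cdot 39} = 2 + \frac{1}{2} \cdot \frac{1}{39} = 2 + \frac{1}{78} = \frac{157}{78} \approx 2.0128$)
$U{\left(R,T \right)} = \left(R + T\right)^{2}$
$F{\left(Z \right)} = 1$
$F{\left(5 \right)} \left(U{\left(-4,O \right)} - 10\right) = 1 \left(\left(-4 + \frac{157}{78}\right)^{2} - 10\right) = 1 \left(\left(- \frac{155}{78}\right)^{2} - 10\right) = 1 \left(\frac{24025}{6084} - 10\right) = 1 \left(- \frac{36815}{6084}\right) = - \frac{36815}{6084}$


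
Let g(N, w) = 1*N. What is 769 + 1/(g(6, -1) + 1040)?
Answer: 804375/1046 ≈ 769.00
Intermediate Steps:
g(N, w) = N
769 + 1/(g(6, -1) + 1040) = 769 + 1/(6 + 1040) = 769 + 1/1046 = 804375/1046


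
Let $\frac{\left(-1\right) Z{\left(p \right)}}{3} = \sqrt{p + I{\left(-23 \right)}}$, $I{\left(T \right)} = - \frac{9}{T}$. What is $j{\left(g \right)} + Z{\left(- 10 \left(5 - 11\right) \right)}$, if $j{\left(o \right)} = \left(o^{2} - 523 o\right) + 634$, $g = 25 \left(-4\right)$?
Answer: $62934 - \frac{3 \sqrt{31947}}{23} \approx 62911.0$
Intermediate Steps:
$g = -100$
$Z{\left(p \right)} = - 3 \sqrt{\frac{9}{23} + p}$ ($Z{\left(p \right)} = - 3 \sqrt{p - \frac{9}{-23}} = - 3 \sqrt{p - - \frac{9}{23}} = - 3 \sqrt{p + \frac{9}{23}} = - 3 \sqrt{\frac{9}{23} + p}$)
$j{\left(o \right)} = 634 + o^{2} - 523 o$
$j{\left(g \right)} + Z{\left(- 10 \left(5 - 11\right) \right)} = \left(634 + \left(-100\right)^{2} - -52300\right) - \frac{3 \sqrt{207 + 529 \left(- 10 \left(5 - 11\right)\right)}}{23} = \left(634 + 10000 + 52300\right) - \frac{3 \sqrt{207 + 529 \left(\left(-10\right) \left(-6\right)\right)}}{23} = 62934 - \frac{3 \sqrt{207 + 529 \cdot 60}}{23} = 62934 - \frac{3 \sqrt{207 + 31740}}{23} = 62934 - \frac{3 \sqrt{31947}}{23}$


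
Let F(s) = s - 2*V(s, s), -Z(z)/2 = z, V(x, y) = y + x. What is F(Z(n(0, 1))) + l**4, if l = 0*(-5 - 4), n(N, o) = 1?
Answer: 6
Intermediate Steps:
V(x, y) = x + y
Z(z) = -2*z
l = 0 (l = 0*(-9) = 0)
F(s) = -3*s (F(s) = s - 2*(s + s) = s - 4*s = -3*s)
F(Z(n(0, 1))) + l**4 = -(-6) + 0**4 = -3*(-2) + 0 = 6 + 0 = 6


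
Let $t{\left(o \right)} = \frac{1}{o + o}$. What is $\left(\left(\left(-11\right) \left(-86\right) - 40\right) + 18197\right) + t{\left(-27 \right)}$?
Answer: $\frac{1031561}{54} \approx 19103.0$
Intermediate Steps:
$t{\left(o \right)} = \frac{1}{2 o}$
$\left(\left(\left(-11\right) \left(-86\right) - 40\right) + 18197\right) + t{\left(-27 \right)} = \left(\left(\left(-11\right) \left(-86\right) - 40\right) + 18197\right) + \frac{1}{2 \left(-27\right)} = \left(\left(946 - 40\right) + 18197\right) + \frac{1}{2} \left(- \frac{1}{27}\right) = \left(906 + 18197\right) - \frac{1}{54} = 19103 - \frac{1}{54} = \frac{1031561}{54}$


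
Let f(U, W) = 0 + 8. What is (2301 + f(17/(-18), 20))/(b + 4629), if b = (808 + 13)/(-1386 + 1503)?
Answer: 270153/542414 ≈ 0.49806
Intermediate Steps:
b = 821/117 ≈ 7.0171
f(U, W) = 8
(2301 + f(17/(-18), 20))/(b + 4629) = (2301 + 8)/(821/117 + 4629) = 2309/(542414/117) = 2309*(117/542414) = 270153/542414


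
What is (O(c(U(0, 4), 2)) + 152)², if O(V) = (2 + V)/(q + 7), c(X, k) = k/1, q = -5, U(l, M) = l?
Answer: 23716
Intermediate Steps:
c(X, k) = k (c(X, k) = k*1 = k)
O(V) = 1 + V/2 (O(V) = (2 + V)/(-5 + 7) = (2 + V)/2 = (2 + V)*(½) = 1 + V/2)
(O(c(U(0, 4), 2)) + 152)² = ((1 + (½)*2) + 152)² = ((1 + 1) + 152)² = (2 + 152)² = 154² = 23716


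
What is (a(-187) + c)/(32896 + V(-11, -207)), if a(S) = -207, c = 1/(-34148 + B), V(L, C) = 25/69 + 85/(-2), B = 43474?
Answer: -133203189/21141263279 ≈ -0.0063006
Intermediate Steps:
V(L, C) = -5815/138 (V(L, C) = 25*(1/69) + 85*(-½) = 25/69 - 85/2 = -5815/138)
c = 1/9326 (c = 1/(-34148 + 43474) = 1/9326 ≈ 0.00010723)
(a(-187) + c)/(32896 + V(-11, -207)) = (-207 + 1/9326)/(32896 - 5815/138) = -1930481/(9326*4533833/138) = -1930481/9326*138/4533833 = -133203189/21141263279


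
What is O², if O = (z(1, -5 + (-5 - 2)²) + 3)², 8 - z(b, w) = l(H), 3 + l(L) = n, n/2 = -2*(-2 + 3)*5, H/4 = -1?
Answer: 1336336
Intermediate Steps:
H = -4 (H = 4*(-1) = -4)
n = -20 (n = 2*(-2*(-2 + 3)*5) = 2*(-2*5) = 2*(-10) = -20)
l(L) = -23 (l(L) = -3 - 20 = -23)
z(b, w) = 31 (z(b, w) = 8 - 1*(-23) = 8 + 23 = 31)
O = 1156 (O = (31 + 3)² = 34² = 1156)
O² = 1156² = 1336336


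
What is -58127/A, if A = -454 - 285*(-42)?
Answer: -58127/11516 ≈ -5.0475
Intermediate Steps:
A = 11516 (A = -454 + 11970 = 11516)
-58127/A = -58127/11516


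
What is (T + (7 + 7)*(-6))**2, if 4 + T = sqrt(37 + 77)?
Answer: (-88 + sqrt(114))**2 ≈ 5978.8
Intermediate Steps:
T = -4 + sqrt(114) (T = -4 + sqrt(37 + 77) = -4 + sqrt(114) ≈ 6.6771)
(T + (7 + 7)*(-6))**2 = ((-4 + sqrt(114)) + (7 + 7)*(-6))**2 = ((-4 + sqrt(114)) + 14*(-6))**2 = ((-4 + sqrt(114)) - 84)**2 = (-88 + sqrt(114))**2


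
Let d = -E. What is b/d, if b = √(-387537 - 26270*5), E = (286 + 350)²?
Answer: -I*√518887/404496 ≈ -0.0017808*I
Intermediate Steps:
E = 404496 (E = 636² = 404496)
d = -404496 (d = -1*404496 = -404496)
b = I*√518887 (b = √(-387537 - 131350) = √(-518887) = I*√518887 ≈ 720.34*I)
b/d = (I*√518887)/(-404496) = (I*√518887)*(-1/404496) = -I*√518887/404496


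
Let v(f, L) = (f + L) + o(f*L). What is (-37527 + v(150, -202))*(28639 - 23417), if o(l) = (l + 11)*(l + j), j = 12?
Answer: 4790431219966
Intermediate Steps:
o(l) = (11 + l)*(12 + l) (o(l) = (l + 11)*(l + 12) = (11 + l)*(12 + l))
v(f, L) = 132 + L + f + L²*f² + 23*L*f (v(f, L) = (f + L) + (132 + (f*L)² + 23*(f*L)) = (L + f) + (132 + (L*f)² + 23*(L*f)) = (L + f) + (132 + L²*f² + 23*L*f) = 132 + L + f + L²*f² + 23*L*f)
(-37527 + v(150, -202))*(28639 - 23417) = (-37527 + (132 - 202 + 150 + (-202)²*150² + 23*(-202)*150))*(28639 - 23417) = (-37527 + (132 - 202 + 150 + 40804*22500 - 696900))*5222 = (-37527 + (132 - 202 + 150 + 918090000 - 696900))*5222 = (-37527 + 917393180)*5222 = 917355653*5222 = 4790431219966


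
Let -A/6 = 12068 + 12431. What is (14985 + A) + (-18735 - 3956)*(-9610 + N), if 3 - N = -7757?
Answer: 41846341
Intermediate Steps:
N = 7760 (N = 3 - 1*(-7757) = 3 + 7757 = 7760)
A = -146994 (A = -6*(12068 + 12431) = -6*24499 = -146994)
(14985 + A) + (-18735 - 3956)*(-9610 + N) = (14985 - 146994) + (-18735 - 3956)*(-9610 + 7760) = -132009 - 22691*(-1850) = -132009 + 41978350 = 41846341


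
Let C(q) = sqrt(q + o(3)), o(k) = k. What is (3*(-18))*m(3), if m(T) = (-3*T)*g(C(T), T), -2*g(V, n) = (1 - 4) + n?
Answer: 0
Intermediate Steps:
C(q) = sqrt(3 + q) (C(q) = sqrt(q + 3) = sqrt(3 + q))
g(V, n) = 3/2 - n/2 (g(V, n) = -((1 - 4) + n)/2 = -(-3 + n)/2 = 3/2 - n/2)
m(T) = -3*T*(3/2 - T/2) (m(T) = (-3*T)*(3/2 - T/2) = -3*T*(3/2 - T/2))
(3*(-18))*m(3) = (3*(-18))*((3/2)*3*(-3 + 3)) = -81*3*0 = -54*0 = 0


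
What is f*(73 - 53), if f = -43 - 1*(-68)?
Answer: 500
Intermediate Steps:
f = 25 (f = -43 + 68 = 25)
f*(73 - 53) = 25*(73 - 53) = 25*20 = 500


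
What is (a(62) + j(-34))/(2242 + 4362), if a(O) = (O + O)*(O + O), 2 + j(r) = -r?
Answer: 3852/1651 ≈ 2.3331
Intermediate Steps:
j(r) = -2 - r
a(O) = 4*O² (a(O) = (2*O)*(2*O) = 4*O²)
(a(62) + j(-34))/(2242 + 4362) = (4*62² + (-2 - 1*(-34)))/(2242 + 4362) = (4*3844 + (-2 + 34))/6604 = (15376 + 32)*(1/6604) = 15408*(1/6604) = 3852/1651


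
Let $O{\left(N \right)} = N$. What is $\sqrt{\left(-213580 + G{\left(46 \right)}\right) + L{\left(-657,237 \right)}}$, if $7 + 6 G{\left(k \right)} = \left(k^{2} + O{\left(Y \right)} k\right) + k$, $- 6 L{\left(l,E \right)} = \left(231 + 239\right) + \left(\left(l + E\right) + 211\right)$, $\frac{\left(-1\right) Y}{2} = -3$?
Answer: $\frac{i \sqrt{1918965}}{3} \approx 461.76 i$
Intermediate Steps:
$Y = 6$ ($Y = \left(-2\right) \left(-3\right) = 6$)
$L{\left(l,E \right)} = - \frac{227}{2} - \frac{E}{6} - \frac{l}{6}$ ($L{\left(l,E \right)} = - \frac{\left(231 + 239\right) + \left(\left(l + E\right) + 211\right)}{6} = - \frac{470 + \left(\left(E + l\right) + 211\right)}{6} = - \frac{470 + \left(211 + E + l\right)}{6} = - \frac{681 + E + l}{6} = - \frac{227}{2} - \frac{E}{6} - \frac{l}{6}$)
$G{\left(k \right)} = - \frac{7}{6} + \frac{k^{2}}{6} + \frac{7 k}{6}$ ($G{\left(k \right)} = - \frac{7}{6} + \frac{\left(k^{2} + 6 k\right) + k}{6} = - \frac{7}{6} + \frac{k^{2} + 7 k}{6} = - \frac{7}{6} + \left(\frac{k^{2}}{6} + \frac{7 k}{6}\right) = - \frac{7}{6} + \frac{k^{2}}{6} + \frac{7 k}{6}$)
$\sqrt{\left(-213580 + G{\left(46 \right)}\right) + L{\left(-657,237 \right)}} = \sqrt{\left(-213580 + \left(- \frac{7}{6} + \frac{46^{2}}{6} + \frac{7}{6} \cdot 46\right)\right) - \frac{87}{2}} = \sqrt{\left(-213580 + \left(- \frac{7}{6} + \frac{1}{6} \cdot 2116 + \frac{161}{3}\right)\right) - \frac{87}{2}} = \sqrt{\left(-213580 + \left(- \frac{7}{6} + \frac{1058}{3} + \frac{161}{3}\right)\right) - \frac{87}{2}} = \sqrt{\left(-213580 + \frac{2431}{6}\right) - \frac{87}{2}} = \sqrt{- \frac{1279049}{6} - \frac{87}{2}} = \sqrt{- \frac{639655}{3}} = \frac{i \sqrt{1918965}}{3}$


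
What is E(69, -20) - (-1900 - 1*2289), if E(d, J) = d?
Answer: 4258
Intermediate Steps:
E(69, -20) - (-1900 - 1*2289) = 69 - (-1900 - 1*2289) = 69 - (-1900 - 2289) = 69 - 1*(-4189) = 69 + 4189 = 4258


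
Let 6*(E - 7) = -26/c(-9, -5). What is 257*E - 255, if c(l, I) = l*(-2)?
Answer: 80035/54 ≈ 1482.1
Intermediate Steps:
c(l, I) = -2*l
E = 365/54 (E = 7 + (-26/((-2*(-9))))/6 = 7 + (-26/18)/6 = 7 + (-26*1/18)/6 = 7 + (⅙)*(-13/9) = 7 - 13/54 = 365/54 ≈ 6.7593)
257*E - 255 = 257*(365/54) - 255 = 93805/54 - 255 = 80035/54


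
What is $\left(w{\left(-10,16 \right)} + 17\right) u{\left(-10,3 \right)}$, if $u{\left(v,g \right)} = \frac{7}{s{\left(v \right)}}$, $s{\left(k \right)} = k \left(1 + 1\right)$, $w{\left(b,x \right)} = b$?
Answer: $- \frac{49}{20} \approx -2.45$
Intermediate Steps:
$s{\left(k \right)} = 2 k$ ($s{\left(k \right)} = k 2 = 2 k$)
$u{\left(v,g \right)} = \frac{7}{2 v}$
$\left(w{\left(-10,16 \right)} + 17\right) u{\left(-10,3 \right)} = \left(-10 + 17\right) \frac{7}{2 \left(-10\right)} = 7 \cdot \frac{7}{2} \left(- \frac{1}{10}\right) = 7 \left(- \frac{7}{20}\right) = - \frac{49}{20}$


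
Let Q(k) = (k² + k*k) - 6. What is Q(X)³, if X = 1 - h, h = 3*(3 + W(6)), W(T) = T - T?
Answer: 1815848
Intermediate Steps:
W(T) = 0
h = 9 (h = 3*(3 + 0) = 3*3 = 9)
X = -8 (X = 1 - 1*9 = 1 - 9 = -8)
Q(k) = -6 + 2*k² (Q(k) = (k² + k²) - 6 = 2*k² - 6 = -6 + 2*k²)
Q(X)³ = (-6 + 2*(-8)²)³ = (-6 + 2*64)³ = (-6 + 128)³ = 122³ = 1815848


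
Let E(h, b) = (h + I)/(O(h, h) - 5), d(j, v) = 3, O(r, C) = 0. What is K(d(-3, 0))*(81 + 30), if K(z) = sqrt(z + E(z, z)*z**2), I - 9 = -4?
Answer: 111*I*sqrt(285)/5 ≈ 374.78*I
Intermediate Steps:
I = 5 (I = 9 - 4 = 5)
E(h, b) = -1 - h/5 (E(h, b) = (h + 5)/(0 - 5) = (5 + h)/(-5) = (5 + h)*(-1/5) = -1 - h/5)
K(z) = sqrt(z + z**2*(-1 - z/5)) (K(z) = sqrt(z + (-1 - z/5)*z**2) = sqrt(z + z**2*(-1 - z/5)))
K(d(-3, 0))*(81 + 30) = (sqrt(5)*sqrt(3*(5 - 1*3*(5 + 3)))/5)*(81 + 30) = (sqrt(5)*sqrt(3*(5 - 1*3*8))/5)*111 = (sqrt(5)*sqrt(3*(5 - 24))/5)*111 = (sqrt(5)*sqrt(3*(-19))/5)*111 = (sqrt(5)*sqrt(-57)/5)*111 = (sqrt(5)*(I*sqrt(57))/5)*111 = (I*sqrt(285)/5)*111 = 111*I*sqrt(285)/5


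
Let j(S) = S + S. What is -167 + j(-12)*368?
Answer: -8999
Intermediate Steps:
j(S) = 2*S
-167 + j(-12)*368 = -167 + (2*(-12))*368 = -167 - 24*368 = -167 - 8832 = -8999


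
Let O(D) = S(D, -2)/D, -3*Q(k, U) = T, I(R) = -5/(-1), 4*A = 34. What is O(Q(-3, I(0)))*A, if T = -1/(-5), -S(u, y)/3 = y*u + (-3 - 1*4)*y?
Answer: 5406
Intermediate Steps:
A = 17/2 (A = (¼)*34 = 17/2 ≈ 8.5000)
S(u, y) = 21*y - 3*u*y (S(u, y) = -3*(y*u + (-3 - 1*4)*y) = -3*(u*y + (-3 - 4)*y) = -3*(u*y - 7*y) = -3*(-7*y + u*y) = 21*y - 3*u*y)
I(R) = 5 (I(R) = -5*(-1) = 5)
T = ⅕ (T = -1*(-⅕) = ⅕ ≈ 0.20000)
Q(k, U) = -1/15 (Q(k, U) = -⅓*⅕ = -1/15)
O(D) = (-42 + 6*D)/D (O(D) = (3*(-2)*(7 - D))/D = (-42 + 6*D)/D)
O(Q(-3, I(0)))*A = (6 - 42/(-1/15))*(17/2) = (6 - 42*(-15))*(17/2) = (6 + 630)*(17/2) = 636*(17/2) = 5406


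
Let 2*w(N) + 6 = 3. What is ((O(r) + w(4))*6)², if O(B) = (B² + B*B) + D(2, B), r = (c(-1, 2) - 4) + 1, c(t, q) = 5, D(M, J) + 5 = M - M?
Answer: 81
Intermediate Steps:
D(M, J) = -5 (D(M, J) = -5 + (M - M) = -5 + 0 = -5)
w(N) = -3/2 (w(N) = -3 + (½)*3 = -3 + 3/2 = -3/2)
r = 2 (r = (5 - 4) + 1 = 1 + 1 = 2)
O(B) = -5 + 2*B² (O(B) = (B² + B*B) - 5 = (B² + B²) - 5 = 2*B² - 5 = -5 + 2*B²)
((O(r) + w(4))*6)² = (((-5 + 2*2²) - 3/2)*6)² = (((-5 + 2*4) - 3/2)*6)² = (((-5 + 8) - 3/2)*6)² = ((3 - 3/2)*6)² = ((3/2)*6)² = 9² = 81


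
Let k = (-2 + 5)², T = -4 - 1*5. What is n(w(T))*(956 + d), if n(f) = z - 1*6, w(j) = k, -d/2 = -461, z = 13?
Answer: 13146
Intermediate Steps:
T = -9 (T = -4 - 5 = -9)
d = 922 (d = -2*(-461) = 922)
k = 9 (k = 3² = 9)
w(j) = 9
n(f) = 7 (n(f) = 13 - 1*6 = 13 - 6 = 7)
n(w(T))*(956 + d) = 7*(956 + 922) = 7*1878 = 13146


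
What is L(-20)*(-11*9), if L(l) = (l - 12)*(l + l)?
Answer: -126720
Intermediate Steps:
L(l) = 2*l*(-12 + l) (L(l) = (-12 + l)*(2*l) = 2*l*(-12 + l))
L(-20)*(-11*9) = (2*(-20)*(-12 - 20))*(-11*9) = (2*(-20)*(-32))*(-99) = 1280*(-99) = -126720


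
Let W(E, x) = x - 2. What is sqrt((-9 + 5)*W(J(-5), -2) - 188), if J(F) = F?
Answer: 2*I*sqrt(43) ≈ 13.115*I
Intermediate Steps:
W(E, x) = -2 + x
sqrt((-9 + 5)*W(J(-5), -2) - 188) = sqrt((-9 + 5)*(-2 - 2) - 188) = sqrt(-4*(-4) - 188) = sqrt(16 - 188) = sqrt(-172) = 2*I*sqrt(43)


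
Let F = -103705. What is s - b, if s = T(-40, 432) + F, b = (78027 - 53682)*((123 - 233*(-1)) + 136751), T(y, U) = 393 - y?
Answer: -3337973187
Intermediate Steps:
b = 3337869915 (b = 24345*((123 + 233) + 136751) = 24345*(356 + 136751) = 24345*137107 = 3337869915)
s = -103272 (s = (393 - 1*(-40)) - 103705 = (393 + 40) - 103705 = 433 - 103705 = -103272)
s - b = -103272 - 1*3337869915 = -103272 - 3337869915 = -3337973187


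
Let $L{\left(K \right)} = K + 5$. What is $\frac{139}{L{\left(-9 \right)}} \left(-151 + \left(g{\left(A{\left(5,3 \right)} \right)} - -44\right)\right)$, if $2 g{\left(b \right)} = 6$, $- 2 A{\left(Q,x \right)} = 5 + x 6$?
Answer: $3614$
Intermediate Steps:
$A{\left(Q,x \right)} = - \frac{5}{2} - 3 x$ ($A{\left(Q,x \right)} = - \frac{5 + x 6}{2} = - \frac{5 + 6 x}{2} = - \frac{5}{2} - 3 x$)
$g{\left(b \right)} = 3$ ($g{\left(b \right)} = \frac{1}{2} \cdot 6 = 3$)
$L{\left(K \right)} = 5 + K$
$\frac{139}{L{\left(-9 \right)}} \left(-151 + \left(g{\left(A{\left(5,3 \right)} \right)} - -44\right)\right) = \frac{139}{5 - 9} \left(-151 + \left(3 - -44\right)\right) = \frac{139}{-4} \left(-151 + \left(3 + 44\right)\right) = 139 \left(- \frac{1}{4}\right) \left(-151 + 47\right) = \left(- \frac{139}{4}\right) \left(-104\right) = 3614$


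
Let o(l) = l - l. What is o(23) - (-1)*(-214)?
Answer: -214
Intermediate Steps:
o(l) = 0
o(23) - (-1)*(-214) = 0 - (-1)*(-214) = 0 - 1*214 = 0 - 214 = -214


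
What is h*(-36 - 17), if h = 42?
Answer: -2226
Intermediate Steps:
h*(-36 - 17) = 42*(-36 - 17) = 42*(-53) = -2226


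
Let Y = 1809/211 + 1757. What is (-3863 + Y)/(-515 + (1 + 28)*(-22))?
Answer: 442557/243283 ≈ 1.8191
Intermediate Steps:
Y = 372536/211 (Y = 1809*(1/211) + 1757 = 1809/211 + 1757 = 372536/211 ≈ 1765.6)
(-3863 + Y)/(-515 + (1 + 28)*(-22)) = (-3863 + 372536/211)/(-515 + (1 + 28)*(-22)) = -442557/(211*(-515 + 29*(-22))) = -442557/(211*(-515 - 638)) = -442557/211/(-1153) = -442557/211*(-1/1153) = 442557/243283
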